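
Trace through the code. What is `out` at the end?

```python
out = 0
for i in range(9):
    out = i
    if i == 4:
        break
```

Let's trace through this code step by step.

Initialize: out = 0
Entering loop: for i in range(9):

After execution: out = 4
4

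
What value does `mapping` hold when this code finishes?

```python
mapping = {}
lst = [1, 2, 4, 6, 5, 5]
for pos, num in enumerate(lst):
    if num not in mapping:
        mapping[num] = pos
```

Let's trace through this code step by step.

Initialize: mapping = {}
Initialize: lst = [1, 2, 4, 6, 5, 5]
Entering loop: for pos, num in enumerate(lst):

After execution: mapping = {1: 0, 2: 1, 4: 2, 6: 3, 5: 4}
{1: 0, 2: 1, 4: 2, 6: 3, 5: 4}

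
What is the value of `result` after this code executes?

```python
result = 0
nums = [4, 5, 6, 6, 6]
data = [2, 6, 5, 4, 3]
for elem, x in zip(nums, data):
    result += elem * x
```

Let's trace through this code step by step.

Initialize: result = 0
Initialize: nums = [4, 5, 6, 6, 6]
Initialize: data = [2, 6, 5, 4, 3]
Entering loop: for elem, x in zip(nums, data):

After execution: result = 110
110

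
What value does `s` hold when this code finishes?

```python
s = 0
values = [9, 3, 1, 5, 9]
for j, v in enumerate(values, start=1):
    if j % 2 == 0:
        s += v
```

Let's trace through this code step by step.

Initialize: s = 0
Initialize: values = [9, 3, 1, 5, 9]
Entering loop: for j, v in enumerate(values, start=1):

After execution: s = 8
8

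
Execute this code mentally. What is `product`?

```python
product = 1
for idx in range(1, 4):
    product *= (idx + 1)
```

Let's trace through this code step by step.

Initialize: product = 1
Entering loop: for idx in range(1, 4):

After execution: product = 24
24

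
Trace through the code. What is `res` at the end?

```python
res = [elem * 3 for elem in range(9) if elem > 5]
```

Let's trace through this code step by step.

Initialize: res = [elem * 3 for elem in range(9) if elem > 5]

After execution: res = [18, 21, 24]
[18, 21, 24]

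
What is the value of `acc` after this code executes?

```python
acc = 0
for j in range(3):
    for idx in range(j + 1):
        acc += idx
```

Let's trace through this code step by step.

Initialize: acc = 0
Entering loop: for j in range(3):

After execution: acc = 4
4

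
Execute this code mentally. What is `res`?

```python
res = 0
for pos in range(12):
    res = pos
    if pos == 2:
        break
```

Let's trace through this code step by step.

Initialize: res = 0
Entering loop: for pos in range(12):

After execution: res = 2
2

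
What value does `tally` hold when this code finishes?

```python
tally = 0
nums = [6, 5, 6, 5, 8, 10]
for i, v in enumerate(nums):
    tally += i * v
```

Let's trace through this code step by step.

Initialize: tally = 0
Initialize: nums = [6, 5, 6, 5, 8, 10]
Entering loop: for i, v in enumerate(nums):

After execution: tally = 114
114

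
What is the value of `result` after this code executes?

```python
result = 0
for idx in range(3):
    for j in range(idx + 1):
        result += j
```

Let's trace through this code step by step.

Initialize: result = 0
Entering loop: for idx in range(3):

After execution: result = 4
4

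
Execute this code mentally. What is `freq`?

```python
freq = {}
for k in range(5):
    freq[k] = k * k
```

Let's trace through this code step by step.

Initialize: freq = {}
Entering loop: for k in range(5):

After execution: freq = {0: 0, 1: 1, 2: 4, 3: 9, 4: 16}
{0: 0, 1: 1, 2: 4, 3: 9, 4: 16}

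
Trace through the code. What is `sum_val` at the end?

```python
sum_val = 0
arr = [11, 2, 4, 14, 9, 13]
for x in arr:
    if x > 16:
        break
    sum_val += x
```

Let's trace through this code step by step.

Initialize: sum_val = 0
Initialize: arr = [11, 2, 4, 14, 9, 13]
Entering loop: for x in arr:

After execution: sum_val = 53
53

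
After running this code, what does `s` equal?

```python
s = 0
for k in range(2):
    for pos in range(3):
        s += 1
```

Let's trace through this code step by step.

Initialize: s = 0
Entering loop: for k in range(2):

After execution: s = 6
6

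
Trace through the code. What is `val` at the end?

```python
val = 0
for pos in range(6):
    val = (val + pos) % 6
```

Let's trace through this code step by step.

Initialize: val = 0
Entering loop: for pos in range(6):

After execution: val = 3
3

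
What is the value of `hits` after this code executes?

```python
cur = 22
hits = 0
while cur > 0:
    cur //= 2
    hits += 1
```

Let's trace through this code step by step.

Initialize: cur = 22
Initialize: hits = 0
Entering loop: while cur > 0:

After execution: hits = 5
5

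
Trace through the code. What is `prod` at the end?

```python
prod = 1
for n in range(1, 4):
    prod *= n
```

Let's trace through this code step by step.

Initialize: prod = 1
Entering loop: for n in range(1, 4):

After execution: prod = 6
6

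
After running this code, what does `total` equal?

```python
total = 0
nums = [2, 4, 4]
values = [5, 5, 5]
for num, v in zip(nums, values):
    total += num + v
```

Let's trace through this code step by step.

Initialize: total = 0
Initialize: nums = [2, 4, 4]
Initialize: values = [5, 5, 5]
Entering loop: for num, v in zip(nums, values):

After execution: total = 25
25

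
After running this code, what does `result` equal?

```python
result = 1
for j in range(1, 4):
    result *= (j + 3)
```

Let's trace through this code step by step.

Initialize: result = 1
Entering loop: for j in range(1, 4):

After execution: result = 120
120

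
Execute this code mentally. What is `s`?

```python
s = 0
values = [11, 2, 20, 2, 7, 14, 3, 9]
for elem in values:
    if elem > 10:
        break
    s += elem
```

Let's trace through this code step by step.

Initialize: s = 0
Initialize: values = [11, 2, 20, 2, 7, 14, 3, 9]
Entering loop: for elem in values:

After execution: s = 0
0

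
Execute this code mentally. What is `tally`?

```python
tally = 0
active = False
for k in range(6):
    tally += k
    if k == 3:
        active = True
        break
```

Let's trace through this code step by step.

Initialize: tally = 0
Initialize: active = False
Entering loop: for k in range(6):

After execution: tally = 6
6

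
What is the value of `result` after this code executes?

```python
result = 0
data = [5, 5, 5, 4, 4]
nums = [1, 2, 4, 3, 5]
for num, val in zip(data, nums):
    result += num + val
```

Let's trace through this code step by step.

Initialize: result = 0
Initialize: data = [5, 5, 5, 4, 4]
Initialize: nums = [1, 2, 4, 3, 5]
Entering loop: for num, val in zip(data, nums):

After execution: result = 38
38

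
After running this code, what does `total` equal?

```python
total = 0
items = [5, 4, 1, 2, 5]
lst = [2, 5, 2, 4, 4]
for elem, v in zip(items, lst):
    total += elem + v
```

Let's trace through this code step by step.

Initialize: total = 0
Initialize: items = [5, 4, 1, 2, 5]
Initialize: lst = [2, 5, 2, 4, 4]
Entering loop: for elem, v in zip(items, lst):

After execution: total = 34
34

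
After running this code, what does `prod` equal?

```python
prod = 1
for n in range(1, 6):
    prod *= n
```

Let's trace through this code step by step.

Initialize: prod = 1
Entering loop: for n in range(1, 6):

After execution: prod = 120
120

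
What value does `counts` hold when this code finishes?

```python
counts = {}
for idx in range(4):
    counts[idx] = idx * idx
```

Let's trace through this code step by step.

Initialize: counts = {}
Entering loop: for idx in range(4):

After execution: counts = {0: 0, 1: 1, 2: 4, 3: 9}
{0: 0, 1: 1, 2: 4, 3: 9}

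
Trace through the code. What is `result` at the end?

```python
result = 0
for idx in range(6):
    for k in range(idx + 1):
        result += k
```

Let's trace through this code step by step.

Initialize: result = 0
Entering loop: for idx in range(6):

After execution: result = 35
35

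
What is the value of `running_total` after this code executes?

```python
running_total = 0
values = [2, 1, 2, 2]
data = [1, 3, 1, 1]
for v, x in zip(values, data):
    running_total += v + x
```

Let's trace through this code step by step.

Initialize: running_total = 0
Initialize: values = [2, 1, 2, 2]
Initialize: data = [1, 3, 1, 1]
Entering loop: for v, x in zip(values, data):

After execution: running_total = 13
13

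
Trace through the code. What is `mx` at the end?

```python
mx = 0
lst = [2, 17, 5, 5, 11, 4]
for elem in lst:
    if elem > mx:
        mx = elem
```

Let's trace through this code step by step.

Initialize: mx = 0
Initialize: lst = [2, 17, 5, 5, 11, 4]
Entering loop: for elem in lst:

After execution: mx = 17
17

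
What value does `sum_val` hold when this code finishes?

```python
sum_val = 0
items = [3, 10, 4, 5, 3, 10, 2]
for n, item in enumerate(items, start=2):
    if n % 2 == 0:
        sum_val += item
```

Let's trace through this code step by step.

Initialize: sum_val = 0
Initialize: items = [3, 10, 4, 5, 3, 10, 2]
Entering loop: for n, item in enumerate(items, start=2):

After execution: sum_val = 12
12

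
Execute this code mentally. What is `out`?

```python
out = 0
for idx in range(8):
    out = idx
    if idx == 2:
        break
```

Let's trace through this code step by step.

Initialize: out = 0
Entering loop: for idx in range(8):

After execution: out = 2
2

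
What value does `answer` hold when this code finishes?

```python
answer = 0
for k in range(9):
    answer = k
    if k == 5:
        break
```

Let's trace through this code step by step.

Initialize: answer = 0
Entering loop: for k in range(9):

After execution: answer = 5
5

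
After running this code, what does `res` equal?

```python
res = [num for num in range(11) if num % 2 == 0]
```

Let's trace through this code step by step.

Initialize: res = [num for num in range(11) if num % 2 == 0]

After execution: res = [0, 2, 4, 6, 8, 10]
[0, 2, 4, 6, 8, 10]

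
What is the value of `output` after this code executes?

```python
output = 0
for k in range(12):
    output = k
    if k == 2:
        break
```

Let's trace through this code step by step.

Initialize: output = 0
Entering loop: for k in range(12):

After execution: output = 2
2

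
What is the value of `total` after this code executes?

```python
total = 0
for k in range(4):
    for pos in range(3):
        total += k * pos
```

Let's trace through this code step by step.

Initialize: total = 0
Entering loop: for k in range(4):

After execution: total = 18
18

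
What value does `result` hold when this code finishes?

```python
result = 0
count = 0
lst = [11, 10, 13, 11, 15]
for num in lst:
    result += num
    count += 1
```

Let's trace through this code step by step.

Initialize: result = 0
Initialize: count = 0
Initialize: lst = [11, 10, 13, 11, 15]
Entering loop: for num in lst:

After execution: result = 60
60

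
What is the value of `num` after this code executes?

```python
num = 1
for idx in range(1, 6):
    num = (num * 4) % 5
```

Let's trace through this code step by step.

Initialize: num = 1
Entering loop: for idx in range(1, 6):

After execution: num = 4
4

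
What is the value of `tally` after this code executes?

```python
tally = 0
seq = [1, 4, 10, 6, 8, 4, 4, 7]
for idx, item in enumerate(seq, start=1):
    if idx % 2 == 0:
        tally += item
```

Let's trace through this code step by step.

Initialize: tally = 0
Initialize: seq = [1, 4, 10, 6, 8, 4, 4, 7]
Entering loop: for idx, item in enumerate(seq, start=1):

After execution: tally = 21
21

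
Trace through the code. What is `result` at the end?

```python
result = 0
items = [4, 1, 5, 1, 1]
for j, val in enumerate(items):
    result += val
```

Let's trace through this code step by step.

Initialize: result = 0
Initialize: items = [4, 1, 5, 1, 1]
Entering loop: for j, val in enumerate(items):

After execution: result = 12
12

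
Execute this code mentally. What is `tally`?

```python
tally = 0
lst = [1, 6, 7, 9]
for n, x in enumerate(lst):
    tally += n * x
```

Let's trace through this code step by step.

Initialize: tally = 0
Initialize: lst = [1, 6, 7, 9]
Entering loop: for n, x in enumerate(lst):

After execution: tally = 47
47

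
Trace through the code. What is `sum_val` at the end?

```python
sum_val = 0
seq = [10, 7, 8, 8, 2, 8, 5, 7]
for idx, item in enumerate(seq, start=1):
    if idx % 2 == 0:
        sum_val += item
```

Let's trace through this code step by step.

Initialize: sum_val = 0
Initialize: seq = [10, 7, 8, 8, 2, 8, 5, 7]
Entering loop: for idx, item in enumerate(seq, start=1):

After execution: sum_val = 30
30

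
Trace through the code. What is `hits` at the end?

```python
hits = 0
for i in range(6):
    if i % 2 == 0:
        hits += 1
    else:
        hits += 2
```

Let's trace through this code step by step.

Initialize: hits = 0
Entering loop: for i in range(6):

After execution: hits = 9
9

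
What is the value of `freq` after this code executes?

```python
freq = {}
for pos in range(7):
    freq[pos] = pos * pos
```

Let's trace through this code step by step.

Initialize: freq = {}
Entering loop: for pos in range(7):

After execution: freq = {0: 0, 1: 1, 2: 4, 3: 9, 4: 16, 5: 25, 6: 36}
{0: 0, 1: 1, 2: 4, 3: 9, 4: 16, 5: 25, 6: 36}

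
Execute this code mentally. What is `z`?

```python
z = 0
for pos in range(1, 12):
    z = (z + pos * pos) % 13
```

Let's trace through this code step by step.

Initialize: z = 0
Entering loop: for pos in range(1, 12):

After execution: z = 12
12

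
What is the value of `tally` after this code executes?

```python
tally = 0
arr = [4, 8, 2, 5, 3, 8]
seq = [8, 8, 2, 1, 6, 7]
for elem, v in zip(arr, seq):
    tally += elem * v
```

Let's trace through this code step by step.

Initialize: tally = 0
Initialize: arr = [4, 8, 2, 5, 3, 8]
Initialize: seq = [8, 8, 2, 1, 6, 7]
Entering loop: for elem, v in zip(arr, seq):

After execution: tally = 179
179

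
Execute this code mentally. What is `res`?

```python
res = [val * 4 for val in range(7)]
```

Let's trace through this code step by step.

Initialize: res = [val * 4 for val in range(7)]

After execution: res = [0, 4, 8, 12, 16, 20, 24]
[0, 4, 8, 12, 16, 20, 24]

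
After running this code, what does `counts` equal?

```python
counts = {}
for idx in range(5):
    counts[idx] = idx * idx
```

Let's trace through this code step by step.

Initialize: counts = {}
Entering loop: for idx in range(5):

After execution: counts = {0: 0, 1: 1, 2: 4, 3: 9, 4: 16}
{0: 0, 1: 1, 2: 4, 3: 9, 4: 16}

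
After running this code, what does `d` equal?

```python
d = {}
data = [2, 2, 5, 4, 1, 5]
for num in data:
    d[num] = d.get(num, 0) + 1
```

Let's trace through this code step by step.

Initialize: d = {}
Initialize: data = [2, 2, 5, 4, 1, 5]
Entering loop: for num in data:

After execution: d = {2: 2, 5: 2, 4: 1, 1: 1}
{2: 2, 5: 2, 4: 1, 1: 1}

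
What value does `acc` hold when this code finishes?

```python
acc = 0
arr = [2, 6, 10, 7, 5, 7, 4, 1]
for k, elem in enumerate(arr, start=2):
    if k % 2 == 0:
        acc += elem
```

Let's trace through this code step by step.

Initialize: acc = 0
Initialize: arr = [2, 6, 10, 7, 5, 7, 4, 1]
Entering loop: for k, elem in enumerate(arr, start=2):

After execution: acc = 21
21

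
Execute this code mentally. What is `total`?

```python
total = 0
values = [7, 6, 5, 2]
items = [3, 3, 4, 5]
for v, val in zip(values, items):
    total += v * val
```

Let's trace through this code step by step.

Initialize: total = 0
Initialize: values = [7, 6, 5, 2]
Initialize: items = [3, 3, 4, 5]
Entering loop: for v, val in zip(values, items):

After execution: total = 69
69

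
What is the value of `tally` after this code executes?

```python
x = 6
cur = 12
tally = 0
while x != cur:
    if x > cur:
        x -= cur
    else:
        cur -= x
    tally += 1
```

Let's trace through this code step by step.

Initialize: x = 6
Initialize: cur = 12
Initialize: tally = 0
Entering loop: while x != cur:

After execution: tally = 1
1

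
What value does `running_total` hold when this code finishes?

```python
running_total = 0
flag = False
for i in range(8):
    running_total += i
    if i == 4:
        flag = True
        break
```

Let's trace through this code step by step.

Initialize: running_total = 0
Initialize: flag = False
Entering loop: for i in range(8):

After execution: running_total = 10
10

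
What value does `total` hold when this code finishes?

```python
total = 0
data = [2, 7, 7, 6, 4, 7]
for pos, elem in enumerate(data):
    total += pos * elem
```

Let's trace through this code step by step.

Initialize: total = 0
Initialize: data = [2, 7, 7, 6, 4, 7]
Entering loop: for pos, elem in enumerate(data):

After execution: total = 90
90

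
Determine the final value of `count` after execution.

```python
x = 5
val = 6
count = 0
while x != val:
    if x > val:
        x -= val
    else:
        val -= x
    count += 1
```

Let's trace through this code step by step.

Initialize: x = 5
Initialize: val = 6
Initialize: count = 0
Entering loop: while x != val:

After execution: count = 5
5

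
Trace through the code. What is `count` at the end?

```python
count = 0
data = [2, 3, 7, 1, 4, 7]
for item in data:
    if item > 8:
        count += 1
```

Let's trace through this code step by step.

Initialize: count = 0
Initialize: data = [2, 3, 7, 1, 4, 7]
Entering loop: for item in data:

After execution: count = 0
0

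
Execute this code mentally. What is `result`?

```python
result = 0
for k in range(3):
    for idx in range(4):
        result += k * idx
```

Let's trace through this code step by step.

Initialize: result = 0
Entering loop: for k in range(3):

After execution: result = 18
18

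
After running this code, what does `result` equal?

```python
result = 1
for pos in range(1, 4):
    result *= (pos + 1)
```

Let's trace through this code step by step.

Initialize: result = 1
Entering loop: for pos in range(1, 4):

After execution: result = 24
24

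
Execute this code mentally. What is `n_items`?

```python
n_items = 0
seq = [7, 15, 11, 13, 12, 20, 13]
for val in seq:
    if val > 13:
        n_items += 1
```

Let's trace through this code step by step.

Initialize: n_items = 0
Initialize: seq = [7, 15, 11, 13, 12, 20, 13]
Entering loop: for val in seq:

After execution: n_items = 2
2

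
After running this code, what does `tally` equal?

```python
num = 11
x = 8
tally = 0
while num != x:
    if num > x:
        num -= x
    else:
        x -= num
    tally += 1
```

Let's trace through this code step by step.

Initialize: num = 11
Initialize: x = 8
Initialize: tally = 0
Entering loop: while num != x:

After execution: tally = 5
5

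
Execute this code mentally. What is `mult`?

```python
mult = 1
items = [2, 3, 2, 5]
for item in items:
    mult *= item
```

Let's trace through this code step by step.

Initialize: mult = 1
Initialize: items = [2, 3, 2, 5]
Entering loop: for item in items:

After execution: mult = 60
60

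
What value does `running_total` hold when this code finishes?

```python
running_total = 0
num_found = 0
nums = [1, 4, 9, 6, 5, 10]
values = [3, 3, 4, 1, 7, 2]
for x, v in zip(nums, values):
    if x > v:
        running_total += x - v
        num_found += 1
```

Let's trace through this code step by step.

Initialize: running_total = 0
Initialize: num_found = 0
Initialize: nums = [1, 4, 9, 6, 5, 10]
Initialize: values = [3, 3, 4, 1, 7, 2]
Entering loop: for x, v in zip(nums, values):

After execution: running_total = 19
19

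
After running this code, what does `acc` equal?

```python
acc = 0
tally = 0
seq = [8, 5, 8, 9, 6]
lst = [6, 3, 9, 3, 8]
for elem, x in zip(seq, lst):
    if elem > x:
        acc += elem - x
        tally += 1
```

Let's trace through this code step by step.

Initialize: acc = 0
Initialize: tally = 0
Initialize: seq = [8, 5, 8, 9, 6]
Initialize: lst = [6, 3, 9, 3, 8]
Entering loop: for elem, x in zip(seq, lst):

After execution: acc = 10
10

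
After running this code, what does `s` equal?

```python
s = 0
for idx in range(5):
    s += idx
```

Let's trace through this code step by step.

Initialize: s = 0
Entering loop: for idx in range(5):

After execution: s = 10
10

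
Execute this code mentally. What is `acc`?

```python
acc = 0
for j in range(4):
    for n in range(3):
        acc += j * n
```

Let's trace through this code step by step.

Initialize: acc = 0
Entering loop: for j in range(4):

After execution: acc = 18
18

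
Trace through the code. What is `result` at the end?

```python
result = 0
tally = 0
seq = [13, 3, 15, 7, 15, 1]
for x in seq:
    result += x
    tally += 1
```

Let's trace through this code step by step.

Initialize: result = 0
Initialize: tally = 0
Initialize: seq = [13, 3, 15, 7, 15, 1]
Entering loop: for x in seq:

After execution: result = 54
54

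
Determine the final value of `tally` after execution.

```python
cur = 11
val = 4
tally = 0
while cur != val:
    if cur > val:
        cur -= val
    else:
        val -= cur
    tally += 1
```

Let's trace through this code step by step.

Initialize: cur = 11
Initialize: val = 4
Initialize: tally = 0
Entering loop: while cur != val:

After execution: tally = 5
5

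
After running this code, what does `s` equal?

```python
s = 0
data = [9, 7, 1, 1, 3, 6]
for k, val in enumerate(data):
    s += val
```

Let's trace through this code step by step.

Initialize: s = 0
Initialize: data = [9, 7, 1, 1, 3, 6]
Entering loop: for k, val in enumerate(data):

After execution: s = 27
27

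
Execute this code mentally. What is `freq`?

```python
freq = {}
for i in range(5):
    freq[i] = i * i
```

Let's trace through this code step by step.

Initialize: freq = {}
Entering loop: for i in range(5):

After execution: freq = {0: 0, 1: 1, 2: 4, 3: 9, 4: 16}
{0: 0, 1: 1, 2: 4, 3: 9, 4: 16}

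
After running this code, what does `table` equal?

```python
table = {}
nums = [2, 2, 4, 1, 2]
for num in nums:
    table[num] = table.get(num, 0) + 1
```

Let's trace through this code step by step.

Initialize: table = {}
Initialize: nums = [2, 2, 4, 1, 2]
Entering loop: for num in nums:

After execution: table = {2: 3, 4: 1, 1: 1}
{2: 3, 4: 1, 1: 1}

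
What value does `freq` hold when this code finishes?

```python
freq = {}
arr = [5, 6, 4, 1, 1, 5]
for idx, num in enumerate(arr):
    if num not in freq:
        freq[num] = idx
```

Let's trace through this code step by step.

Initialize: freq = {}
Initialize: arr = [5, 6, 4, 1, 1, 5]
Entering loop: for idx, num in enumerate(arr):

After execution: freq = {5: 0, 6: 1, 4: 2, 1: 3}
{5: 0, 6: 1, 4: 2, 1: 3}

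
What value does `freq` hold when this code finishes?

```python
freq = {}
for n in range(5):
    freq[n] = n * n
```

Let's trace through this code step by step.

Initialize: freq = {}
Entering loop: for n in range(5):

After execution: freq = {0: 0, 1: 1, 2: 4, 3: 9, 4: 16}
{0: 0, 1: 1, 2: 4, 3: 9, 4: 16}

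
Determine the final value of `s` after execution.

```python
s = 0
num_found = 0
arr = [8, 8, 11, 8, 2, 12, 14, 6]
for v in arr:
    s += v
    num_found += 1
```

Let's trace through this code step by step.

Initialize: s = 0
Initialize: num_found = 0
Initialize: arr = [8, 8, 11, 8, 2, 12, 14, 6]
Entering loop: for v in arr:

After execution: s = 69
69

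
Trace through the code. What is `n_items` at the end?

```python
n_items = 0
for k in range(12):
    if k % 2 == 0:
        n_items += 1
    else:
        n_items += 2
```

Let's trace through this code step by step.

Initialize: n_items = 0
Entering loop: for k in range(12):

After execution: n_items = 18
18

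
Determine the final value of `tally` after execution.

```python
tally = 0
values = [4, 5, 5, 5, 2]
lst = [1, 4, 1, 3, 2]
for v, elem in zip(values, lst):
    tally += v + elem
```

Let's trace through this code step by step.

Initialize: tally = 0
Initialize: values = [4, 5, 5, 5, 2]
Initialize: lst = [1, 4, 1, 3, 2]
Entering loop: for v, elem in zip(values, lst):

After execution: tally = 32
32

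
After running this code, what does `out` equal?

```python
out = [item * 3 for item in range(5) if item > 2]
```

Let's trace through this code step by step.

Initialize: out = [item * 3 for item in range(5) if item > 2]

After execution: out = [9, 12]
[9, 12]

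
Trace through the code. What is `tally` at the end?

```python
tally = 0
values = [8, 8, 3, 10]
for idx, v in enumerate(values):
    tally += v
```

Let's trace through this code step by step.

Initialize: tally = 0
Initialize: values = [8, 8, 3, 10]
Entering loop: for idx, v in enumerate(values):

After execution: tally = 29
29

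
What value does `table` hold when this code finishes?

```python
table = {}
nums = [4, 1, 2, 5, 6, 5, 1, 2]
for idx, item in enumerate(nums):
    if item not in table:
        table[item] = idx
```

Let's trace through this code step by step.

Initialize: table = {}
Initialize: nums = [4, 1, 2, 5, 6, 5, 1, 2]
Entering loop: for idx, item in enumerate(nums):

After execution: table = {4: 0, 1: 1, 2: 2, 5: 3, 6: 4}
{4: 0, 1: 1, 2: 2, 5: 3, 6: 4}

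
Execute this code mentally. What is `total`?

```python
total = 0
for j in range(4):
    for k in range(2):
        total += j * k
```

Let's trace through this code step by step.

Initialize: total = 0
Entering loop: for j in range(4):

After execution: total = 6
6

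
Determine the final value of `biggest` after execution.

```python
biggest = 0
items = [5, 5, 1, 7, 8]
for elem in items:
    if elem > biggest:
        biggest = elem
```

Let's trace through this code step by step.

Initialize: biggest = 0
Initialize: items = [5, 5, 1, 7, 8]
Entering loop: for elem in items:

After execution: biggest = 8
8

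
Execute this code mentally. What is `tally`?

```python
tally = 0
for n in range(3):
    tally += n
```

Let's trace through this code step by step.

Initialize: tally = 0
Entering loop: for n in range(3):

After execution: tally = 3
3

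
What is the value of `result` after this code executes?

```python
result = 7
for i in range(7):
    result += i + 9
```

Let's trace through this code step by step.

Initialize: result = 7
Entering loop: for i in range(7):

After execution: result = 91
91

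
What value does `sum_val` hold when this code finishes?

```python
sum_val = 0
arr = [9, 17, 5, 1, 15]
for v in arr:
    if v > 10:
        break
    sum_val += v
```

Let's trace through this code step by step.

Initialize: sum_val = 0
Initialize: arr = [9, 17, 5, 1, 15]
Entering loop: for v in arr:

After execution: sum_val = 9
9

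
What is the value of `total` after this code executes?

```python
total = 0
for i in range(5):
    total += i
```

Let's trace through this code step by step.

Initialize: total = 0
Entering loop: for i in range(5):

After execution: total = 10
10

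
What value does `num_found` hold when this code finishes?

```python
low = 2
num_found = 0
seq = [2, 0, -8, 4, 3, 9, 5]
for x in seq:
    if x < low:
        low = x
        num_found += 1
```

Let's trace through this code step by step.

Initialize: low = 2
Initialize: num_found = 0
Initialize: seq = [2, 0, -8, 4, 3, 9, 5]
Entering loop: for x in seq:

After execution: num_found = 2
2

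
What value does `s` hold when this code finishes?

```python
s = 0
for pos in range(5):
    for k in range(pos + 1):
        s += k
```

Let's trace through this code step by step.

Initialize: s = 0
Entering loop: for pos in range(5):

After execution: s = 20
20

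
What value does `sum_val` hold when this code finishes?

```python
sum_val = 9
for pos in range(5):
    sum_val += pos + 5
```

Let's trace through this code step by step.

Initialize: sum_val = 9
Entering loop: for pos in range(5):

After execution: sum_val = 44
44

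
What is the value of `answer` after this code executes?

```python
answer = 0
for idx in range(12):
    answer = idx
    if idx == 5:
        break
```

Let's trace through this code step by step.

Initialize: answer = 0
Entering loop: for idx in range(12):

After execution: answer = 5
5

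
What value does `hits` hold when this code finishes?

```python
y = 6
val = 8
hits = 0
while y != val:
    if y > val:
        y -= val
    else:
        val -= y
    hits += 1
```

Let's trace through this code step by step.

Initialize: y = 6
Initialize: val = 8
Initialize: hits = 0
Entering loop: while y != val:

After execution: hits = 3
3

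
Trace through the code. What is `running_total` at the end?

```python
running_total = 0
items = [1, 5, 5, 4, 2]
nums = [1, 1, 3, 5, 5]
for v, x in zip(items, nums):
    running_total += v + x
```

Let's trace through this code step by step.

Initialize: running_total = 0
Initialize: items = [1, 5, 5, 4, 2]
Initialize: nums = [1, 1, 3, 5, 5]
Entering loop: for v, x in zip(items, nums):

After execution: running_total = 32
32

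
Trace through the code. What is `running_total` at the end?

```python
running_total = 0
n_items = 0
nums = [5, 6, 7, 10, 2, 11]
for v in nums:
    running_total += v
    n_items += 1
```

Let's trace through this code step by step.

Initialize: running_total = 0
Initialize: n_items = 0
Initialize: nums = [5, 6, 7, 10, 2, 11]
Entering loop: for v in nums:

After execution: running_total = 41
41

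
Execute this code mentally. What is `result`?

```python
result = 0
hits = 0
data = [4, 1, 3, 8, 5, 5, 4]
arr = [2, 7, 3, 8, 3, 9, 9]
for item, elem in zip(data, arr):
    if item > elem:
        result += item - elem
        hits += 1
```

Let's trace through this code step by step.

Initialize: result = 0
Initialize: hits = 0
Initialize: data = [4, 1, 3, 8, 5, 5, 4]
Initialize: arr = [2, 7, 3, 8, 3, 9, 9]
Entering loop: for item, elem in zip(data, arr):

After execution: result = 4
4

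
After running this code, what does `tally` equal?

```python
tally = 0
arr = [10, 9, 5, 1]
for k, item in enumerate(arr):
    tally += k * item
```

Let's trace through this code step by step.

Initialize: tally = 0
Initialize: arr = [10, 9, 5, 1]
Entering loop: for k, item in enumerate(arr):

After execution: tally = 22
22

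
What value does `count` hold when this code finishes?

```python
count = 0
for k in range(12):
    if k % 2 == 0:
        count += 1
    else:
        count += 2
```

Let's trace through this code step by step.

Initialize: count = 0
Entering loop: for k in range(12):

After execution: count = 18
18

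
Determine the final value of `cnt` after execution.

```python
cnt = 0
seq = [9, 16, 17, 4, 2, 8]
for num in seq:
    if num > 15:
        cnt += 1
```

Let's trace through this code step by step.

Initialize: cnt = 0
Initialize: seq = [9, 16, 17, 4, 2, 8]
Entering loop: for num in seq:

After execution: cnt = 2
2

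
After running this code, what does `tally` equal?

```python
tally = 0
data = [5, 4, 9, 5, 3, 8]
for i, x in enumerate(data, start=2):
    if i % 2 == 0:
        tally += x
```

Let's trace through this code step by step.

Initialize: tally = 0
Initialize: data = [5, 4, 9, 5, 3, 8]
Entering loop: for i, x in enumerate(data, start=2):

After execution: tally = 17
17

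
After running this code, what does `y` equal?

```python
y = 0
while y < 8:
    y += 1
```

Let's trace through this code step by step.

Initialize: y = 0
Entering loop: while y < 8:

After execution: y = 8
8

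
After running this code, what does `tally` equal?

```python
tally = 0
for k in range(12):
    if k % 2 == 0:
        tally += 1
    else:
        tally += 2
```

Let's trace through this code step by step.

Initialize: tally = 0
Entering loop: for k in range(12):

After execution: tally = 18
18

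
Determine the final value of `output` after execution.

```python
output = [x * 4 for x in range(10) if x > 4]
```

Let's trace through this code step by step.

Initialize: output = [x * 4 for x in range(10) if x > 4]

After execution: output = [20, 24, 28, 32, 36]
[20, 24, 28, 32, 36]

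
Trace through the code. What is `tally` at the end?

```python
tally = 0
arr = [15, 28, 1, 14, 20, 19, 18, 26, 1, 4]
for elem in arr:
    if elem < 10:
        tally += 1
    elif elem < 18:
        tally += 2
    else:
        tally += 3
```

Let's trace through this code step by step.

Initialize: tally = 0
Initialize: arr = [15, 28, 1, 14, 20, 19, 18, 26, 1, 4]
Entering loop: for elem in arr:

After execution: tally = 22
22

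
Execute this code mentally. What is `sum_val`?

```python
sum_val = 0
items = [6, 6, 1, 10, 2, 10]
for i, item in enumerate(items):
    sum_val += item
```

Let's trace through this code step by step.

Initialize: sum_val = 0
Initialize: items = [6, 6, 1, 10, 2, 10]
Entering loop: for i, item in enumerate(items):

After execution: sum_val = 35
35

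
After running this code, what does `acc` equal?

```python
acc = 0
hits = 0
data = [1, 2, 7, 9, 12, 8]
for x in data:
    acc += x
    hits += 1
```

Let's trace through this code step by step.

Initialize: acc = 0
Initialize: hits = 0
Initialize: data = [1, 2, 7, 9, 12, 8]
Entering loop: for x in data:

After execution: acc = 39
39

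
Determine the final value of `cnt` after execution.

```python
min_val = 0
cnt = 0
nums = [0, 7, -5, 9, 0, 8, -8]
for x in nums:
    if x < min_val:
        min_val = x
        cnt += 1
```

Let's trace through this code step by step.

Initialize: min_val = 0
Initialize: cnt = 0
Initialize: nums = [0, 7, -5, 9, 0, 8, -8]
Entering loop: for x in nums:

After execution: cnt = 2
2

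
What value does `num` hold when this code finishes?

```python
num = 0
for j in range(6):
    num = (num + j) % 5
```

Let's trace through this code step by step.

Initialize: num = 0
Entering loop: for j in range(6):

After execution: num = 0
0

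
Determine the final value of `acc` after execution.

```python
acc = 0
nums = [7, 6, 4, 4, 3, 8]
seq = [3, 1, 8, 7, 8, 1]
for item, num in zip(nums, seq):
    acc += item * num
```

Let's trace through this code step by step.

Initialize: acc = 0
Initialize: nums = [7, 6, 4, 4, 3, 8]
Initialize: seq = [3, 1, 8, 7, 8, 1]
Entering loop: for item, num in zip(nums, seq):

After execution: acc = 119
119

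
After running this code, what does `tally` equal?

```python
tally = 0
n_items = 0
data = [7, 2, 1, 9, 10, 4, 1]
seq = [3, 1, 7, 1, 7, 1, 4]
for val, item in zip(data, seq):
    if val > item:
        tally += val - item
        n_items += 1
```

Let's trace through this code step by step.

Initialize: tally = 0
Initialize: n_items = 0
Initialize: data = [7, 2, 1, 9, 10, 4, 1]
Initialize: seq = [3, 1, 7, 1, 7, 1, 4]
Entering loop: for val, item in zip(data, seq):

After execution: tally = 19
19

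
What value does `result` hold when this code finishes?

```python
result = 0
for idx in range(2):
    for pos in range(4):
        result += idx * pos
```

Let's trace through this code step by step.

Initialize: result = 0
Entering loop: for idx in range(2):

After execution: result = 6
6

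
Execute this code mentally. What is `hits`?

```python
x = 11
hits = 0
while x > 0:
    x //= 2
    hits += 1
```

Let's trace through this code step by step.

Initialize: x = 11
Initialize: hits = 0
Entering loop: while x > 0:

After execution: hits = 4
4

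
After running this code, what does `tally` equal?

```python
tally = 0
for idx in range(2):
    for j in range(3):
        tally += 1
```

Let's trace through this code step by step.

Initialize: tally = 0
Entering loop: for idx in range(2):

After execution: tally = 6
6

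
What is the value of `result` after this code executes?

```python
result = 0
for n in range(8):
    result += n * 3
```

Let's trace through this code step by step.

Initialize: result = 0
Entering loop: for n in range(8):

After execution: result = 84
84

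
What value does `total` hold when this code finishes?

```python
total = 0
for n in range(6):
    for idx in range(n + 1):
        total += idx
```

Let's trace through this code step by step.

Initialize: total = 0
Entering loop: for n in range(6):

After execution: total = 35
35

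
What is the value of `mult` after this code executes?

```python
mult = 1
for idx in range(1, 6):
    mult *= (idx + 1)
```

Let's trace through this code step by step.

Initialize: mult = 1
Entering loop: for idx in range(1, 6):

After execution: mult = 720
720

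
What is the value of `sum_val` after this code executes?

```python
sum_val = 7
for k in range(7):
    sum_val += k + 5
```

Let's trace through this code step by step.

Initialize: sum_val = 7
Entering loop: for k in range(7):

After execution: sum_val = 63
63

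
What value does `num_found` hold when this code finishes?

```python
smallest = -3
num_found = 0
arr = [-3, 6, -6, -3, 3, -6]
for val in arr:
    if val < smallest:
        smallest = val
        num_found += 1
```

Let's trace through this code step by step.

Initialize: smallest = -3
Initialize: num_found = 0
Initialize: arr = [-3, 6, -6, -3, 3, -6]
Entering loop: for val in arr:

After execution: num_found = 1
1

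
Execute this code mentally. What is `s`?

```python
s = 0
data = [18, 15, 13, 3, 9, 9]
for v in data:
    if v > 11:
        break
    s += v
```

Let's trace through this code step by step.

Initialize: s = 0
Initialize: data = [18, 15, 13, 3, 9, 9]
Entering loop: for v in data:

After execution: s = 0
0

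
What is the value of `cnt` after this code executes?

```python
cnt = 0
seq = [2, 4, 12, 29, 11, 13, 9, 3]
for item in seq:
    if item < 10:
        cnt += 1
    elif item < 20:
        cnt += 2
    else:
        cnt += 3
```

Let's trace through this code step by step.

Initialize: cnt = 0
Initialize: seq = [2, 4, 12, 29, 11, 13, 9, 3]
Entering loop: for item in seq:

After execution: cnt = 13
13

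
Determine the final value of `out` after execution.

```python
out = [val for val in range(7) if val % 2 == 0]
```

Let's trace through this code step by step.

Initialize: out = [val for val in range(7) if val % 2 == 0]

After execution: out = [0, 2, 4, 6]
[0, 2, 4, 6]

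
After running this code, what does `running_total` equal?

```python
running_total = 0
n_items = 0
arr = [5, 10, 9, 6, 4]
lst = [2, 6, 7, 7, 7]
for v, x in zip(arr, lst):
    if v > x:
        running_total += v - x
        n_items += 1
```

Let's trace through this code step by step.

Initialize: running_total = 0
Initialize: n_items = 0
Initialize: arr = [5, 10, 9, 6, 4]
Initialize: lst = [2, 6, 7, 7, 7]
Entering loop: for v, x in zip(arr, lst):

After execution: running_total = 9
9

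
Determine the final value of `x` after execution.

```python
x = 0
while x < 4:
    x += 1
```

Let's trace through this code step by step.

Initialize: x = 0
Entering loop: while x < 4:

After execution: x = 4
4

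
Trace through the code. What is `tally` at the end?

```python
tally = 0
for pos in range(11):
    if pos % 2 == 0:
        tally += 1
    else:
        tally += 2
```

Let's trace through this code step by step.

Initialize: tally = 0
Entering loop: for pos in range(11):

After execution: tally = 16
16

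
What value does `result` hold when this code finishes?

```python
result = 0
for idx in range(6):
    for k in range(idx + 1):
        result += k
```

Let's trace through this code step by step.

Initialize: result = 0
Entering loop: for idx in range(6):

After execution: result = 35
35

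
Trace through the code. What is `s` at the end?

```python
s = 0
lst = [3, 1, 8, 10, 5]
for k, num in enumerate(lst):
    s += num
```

Let's trace through this code step by step.

Initialize: s = 0
Initialize: lst = [3, 1, 8, 10, 5]
Entering loop: for k, num in enumerate(lst):

After execution: s = 27
27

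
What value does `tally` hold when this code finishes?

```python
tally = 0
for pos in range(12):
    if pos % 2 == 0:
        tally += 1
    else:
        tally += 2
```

Let's trace through this code step by step.

Initialize: tally = 0
Entering loop: for pos in range(12):

After execution: tally = 18
18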